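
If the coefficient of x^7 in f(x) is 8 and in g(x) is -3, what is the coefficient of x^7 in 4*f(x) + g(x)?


Scalar multiplication scales coefficients: 4 * 8 = 32.
Then add the g coefficient: 32 + -3
= 29

29


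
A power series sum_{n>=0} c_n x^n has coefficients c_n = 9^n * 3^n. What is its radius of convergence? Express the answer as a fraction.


By the root test (Cauchy-Hadamard), the radius is R = 1 / limsup_n |c_n|^(1/n).
Here |c_n|^(1/n) = (9^n * 3^n)^(1/n) = 9 * 3 = 27 for all n.
So R = 1/27 = 1/27.

1/27


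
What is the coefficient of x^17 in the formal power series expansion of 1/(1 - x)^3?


The negative binomial / multiset identity is
1/(1 - x)^r = sum_{k>=0} C(k + r - 1, r - 1) x^k.
Here r = 3 and k = 17, so the coefficient is
C(17 + 2, 2) = C(19, 2)
= 171

171


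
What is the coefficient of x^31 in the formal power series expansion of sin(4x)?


The Maclaurin series is sin(t) = sum_{k>=0} (-1)^k t^(2k+1) / (2k+1)!, so substituting t = 4x, only odd powers of x are nonzero, with coefficient of x^(2k+1) equal to (-1)^k 4^(2k+1) / (2k+1)!.
Write 31 = 2*15 + 1, giving the coefficient (-1)^15 * 4^31 / 31! = -4611686018427387904/8222838654177922817725562880000000 = -68719476736/122529844256906551386796875.

-68719476736/122529844256906551386796875


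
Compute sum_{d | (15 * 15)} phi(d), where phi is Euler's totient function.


First, 15 * 15 = 225. One classical identity is sum_{d | n} phi(d) = n (each k in [1, n] has a unique gcd with n, and among the k's with gcd(k, n) = n/d there are phi(d) of them). So the sum equals 225. We also verify directly:
Divisors of 225: 1, 3, 5, 9, 15, 25, 45, 75, 225.
phi values: 1, 2, 4, 6, 8, 20, 24, 40, 120.
Sum = 225.

225


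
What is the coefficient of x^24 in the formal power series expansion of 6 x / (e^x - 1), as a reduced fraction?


The exponential generating function for Bernoulli numbers is
x / (e^x - 1) = sum_{k>=0} B_k x^k / k!.
So the coefficient of x^24 in 6 x / (e^x - 1) is 6 B_24 / 24!.
Computing: B_24 = -236364091/2730, 24! = 620448401733239439360000, giving
6 * -236364091/2730 / 620448401733239439360000 = -236364091/282304022788623944908800000.

-236364091/282304022788623944908800000


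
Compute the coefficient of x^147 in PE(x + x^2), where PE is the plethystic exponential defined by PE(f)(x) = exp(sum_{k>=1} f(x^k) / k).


With f(x) = x + x^2, the exponent is sum_{k>=1} (x^k + x^(2k)) / k = -ln(1 - x) - ln(1 - x^2). Exponentiating:
PE(x + x^2) = 1 / ((1 - x)(1 - x^2)).
This is the generating function for partitions of n into parts of size 1 or 2. The number of 2's can be any j in 0..73, and the rest are 1's, so
[x^147] = floor(147/2) + 1 = 74.

74


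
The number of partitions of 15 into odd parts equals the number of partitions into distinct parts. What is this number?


Computing partitions of 15 into odd parts (1, 3, 5, ...):
Using the generating function prod_{k>=0} 1/(1-x^(2k+1)),
the count is 27

27


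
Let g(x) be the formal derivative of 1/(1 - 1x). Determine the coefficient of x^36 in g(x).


Differentiate termwise: d/dx sum_{k>=0} 1^k x^k = sum_{k>=1} k 1^k x^(k-1) = sum_{j>=0} (j+1) 1^(j+1) x^j.
Equivalently, d/dx [1/(1 - 1x)] = 1/(1 - 1x)^2.
For j = 36: 37 * 1^37 = 37 * 1 = 37.

37


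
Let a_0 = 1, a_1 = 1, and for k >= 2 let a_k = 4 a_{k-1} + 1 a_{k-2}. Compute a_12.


Iterating the recurrence forward:
a_0 = 1
a_1 = 1
a_2 = 4*1 + 1*1 = 5
a_3 = 4*5 + 1*1 = 21
a_4 = 4*21 + 1*5 = 89
a_5 = 4*89 + 1*21 = 377
a_6 = 4*377 + 1*89 = 1597
a_7 = 4*1597 + 1*377 = 6765
a_8 = 4*6765 + 1*1597 = 28657
a_9 = 4*28657 + 1*6765 = 121393
a_10 = 4*121393 + 1*28657 = 514229
a_11 = 4*514229 + 1*121393 = 2178309
a_12 = 4*2178309 + 1*514229 = 9227465
So a_12 = 9227465.

9227465


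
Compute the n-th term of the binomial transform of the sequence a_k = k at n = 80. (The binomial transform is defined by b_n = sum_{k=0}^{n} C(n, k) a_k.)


With a_k = k, b_n = sum_{k=0}^{n} C(n, k) k. Using k * C(n, k) = n * C(n-1, k-1) gives b_n = n * sum_{k>=1} C(n-1, k-1) = n * 2^(n-1).
For n = 80: 80 * 2^79 = 80 * 604462909807314587353088 = 48357032784585166988247040.

48357032784585166988247040


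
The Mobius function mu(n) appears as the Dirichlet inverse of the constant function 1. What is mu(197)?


197 = 197 (all distinct primes).
mu(197) = (-1)^1 = -1

-1


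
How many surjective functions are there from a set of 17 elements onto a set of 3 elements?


By inclusion-exclusion on which target elements are missed, the number of surjections from an n-set onto a k-set is
surj(n, k) = sum_{j=0}^{k} (-1)^j C(k, j) (k - j)^n.
Equivalently surj(n, k) = k! * S(n, k), where S(n, k) is the Stirling number of the second kind.
For n = 17, k = 3:
S(17, 3) = 21457825, so
surj = 3! * 21457825 = 6 * 21457825 = 128746950.

128746950


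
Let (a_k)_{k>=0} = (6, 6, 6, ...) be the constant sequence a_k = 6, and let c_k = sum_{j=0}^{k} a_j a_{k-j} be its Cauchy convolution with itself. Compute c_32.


Since a_j = 6 for all j >= 0, the convolution sum becomes
c_k = sum_{j=0}^{k} 6 * 6 = 36 * (k + 1).
Equivalently, the generating function of (a_k) is 6/(1 - x) and its square is 36/(1 - x)^2 = sum_{k>=0} 36(k + 1) x^k.
For k = 32: 36 * 33 = 1188.

1188


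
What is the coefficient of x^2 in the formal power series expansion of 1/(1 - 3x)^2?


The general identity 1/(1 - c x)^r = sum_{k>=0} c^k C(k + r - 1, r - 1) x^k follows by substituting y = c x into 1/(1 - y)^r = sum_{k>=0} C(k + r - 1, r - 1) y^k.
For c = 3, r = 2, k = 2:
3^2 * C(3, 1) = 9 * 3 = 27.

27


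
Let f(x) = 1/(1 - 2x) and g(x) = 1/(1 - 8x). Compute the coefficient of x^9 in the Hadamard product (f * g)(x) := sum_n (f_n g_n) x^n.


f has coefficients f_k = 2^k and g has coefficients g_k = 8^k, so the Hadamard product has coefficient (f*g)_k = 2^k * 8^k = 16^k.
For k = 9: 16^9 = 68719476736.

68719476736


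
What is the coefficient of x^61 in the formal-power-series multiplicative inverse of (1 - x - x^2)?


Let the inverse be f(x) = sum_{k>=0} a_k x^k. From f(x) * (1 - x - x^2) = 1 and matching coefficients:
 x^0: a_0 = 1.
 x^1: a_1 - a_0 = 0, so a_1 = 1.
 x^k (k >= 2): a_k - a_{k-1} - a_{k-2} = 0, i.e. a_k = a_{k-1} + a_{k-2}.
This is the Fibonacci-type recurrence shifted so that a_0 = a_1 = 1.
Iterating: a_0=1, a_1=1, a_2=2, a_3=3, a_4=5, a_5=8, a_6=13, a_7=21, a_8=34, a_9=55, ...
a_61 = 4052739537881.

4052739537881


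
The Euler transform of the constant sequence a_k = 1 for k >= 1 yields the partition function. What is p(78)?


The Euler transform converts the sequence a_k = 1 into the number of integer partitions.
Using the recurrence or dynamic programming:
p(78) = 12132164

12132164


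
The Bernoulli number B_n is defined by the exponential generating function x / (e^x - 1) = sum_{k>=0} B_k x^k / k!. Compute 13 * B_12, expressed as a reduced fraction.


Bernoulli numbers can also be computed recursively via B_0 = 1 and sum_{j=0}^{m} C(m+1, j) B_j = 0 for m >= 1. Odd-index Bernoulli numbers vanish for k >= 3.
Computing B_12 = -691/2730, so 13 * B_12 = 13 * -691/2730 = -691/210.

-691/210


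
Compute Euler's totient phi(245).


phi(n) counts integers in [1, n] coprime to n. Using the multiplicative formula phi(n) = n * prod_{p | n} (1 - 1/p):
245 = 5 * 7^2, so
phi(245) = 245 * (1 - 1/5) * (1 - 1/7) = 168.

168


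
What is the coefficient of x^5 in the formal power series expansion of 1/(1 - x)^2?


The expansion 1/(1 - x)^r = sum_{k>=0} C(k + r - 1, r - 1) x^k follows from the multiset / negative-binomial theorem (or from repeated differentiation of the geometric series).
For r = 2 and k = 5:
C(6, 1) = 720 / (1 * 120) = 6.

6


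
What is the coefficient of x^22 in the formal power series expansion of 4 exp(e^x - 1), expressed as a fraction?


exp(e^x - 1) is the exponential generating function for the Bell numbers Bell_k: exp(e^x - 1) = sum_{k>=0} Bell_k x^k / k!.
So the coefficient of x^22 in 4 exp(e^x - 1) is 4 Bell_22 / 22!.
Computing: Bell_22 = 4506715738447323 and 22! = 1124000727777607680000, giving
4 * 4506715738447323/1124000727777607680000 = 88366975263673/5509807489105920000.

88366975263673/5509807489105920000


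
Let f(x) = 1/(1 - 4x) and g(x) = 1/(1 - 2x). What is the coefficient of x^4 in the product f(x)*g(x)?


The coefficient of x^n in f*g is the Cauchy product: sum_{k=0}^{n} a^k * b^(n-k).
With a=4, b=2, n=4:
sum_{k=0}^{4} 4^k * 2^(4-k)
= 496

496


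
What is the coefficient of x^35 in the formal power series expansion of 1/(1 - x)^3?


The negative binomial / multiset identity is
1/(1 - x)^r = sum_{k>=0} C(k + r - 1, r - 1) x^k.
Here r = 3 and k = 35, so the coefficient is
C(35 + 2, 2) = C(37, 2)
= 666

666


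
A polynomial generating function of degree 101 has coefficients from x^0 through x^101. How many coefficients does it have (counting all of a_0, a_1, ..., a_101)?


A polynomial of degree 101 takes the form a_0 + a_1 x + ... + a_101 x^101.
The number of coefficients is 101 + 1 = 102.

102


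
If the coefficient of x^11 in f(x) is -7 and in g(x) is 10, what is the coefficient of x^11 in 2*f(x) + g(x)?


Scalar multiplication scales coefficients: 2 * -7 = -14.
Then add the g coefficient: -14 + 10
= -4

-4


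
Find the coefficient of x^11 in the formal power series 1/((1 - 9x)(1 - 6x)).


By partial fractions or Cauchy convolution:
The coefficient equals sum_{k=0}^{11} 9^k * 6^(11-k).
= 93417584715

93417584715


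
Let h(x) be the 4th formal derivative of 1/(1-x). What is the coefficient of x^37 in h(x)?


Differentiating 4 times: d^4/dx^4 [1/(1-x)] = 4!/(1-x)^5.
The expansion 1/(1-x)^5 = sum_{k>=0} C(k+4, 4) x^k, so the coefficient of x^n in 4!/(1-x)^5 is 4! * C(n+4, 4).
For n = 37: 24 * C(41, 4) = 24 * 101270 = 2430480

2430480


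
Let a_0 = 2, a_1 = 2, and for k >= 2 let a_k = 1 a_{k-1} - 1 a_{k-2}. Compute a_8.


Iterating the recurrence forward:
a_0 = 2
a_1 = 2
a_2 = 1*2 - 1*2 = 0
a_3 = 1*0 - 1*2 = -2
a_4 = 1*-2 - 1*0 = -2
a_5 = 1*-2 - 1*-2 = 0
a_6 = 1*0 - 1*-2 = 2
a_7 = 1*2 - 1*0 = 2
a_8 = 1*2 - 1*2 = 0
So a_8 = 0.

0


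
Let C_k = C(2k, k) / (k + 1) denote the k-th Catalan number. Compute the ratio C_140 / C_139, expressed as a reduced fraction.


Using C_k = (2k)! / (k! (k+1)!), the ratio C_{k+1}/C_k simplifies to
C_{k+1}/C_k = [(2k+2)! / ((k+1)! (k+2)!)] * [k! (k+1)! / (2k)!]
 = (2k+2)(2k+1) / ((k+1)(k+2)) = 2(2k+1) / (k+2).
For k = 139: 2(2*139 + 1) / (139 + 2) = 558/141 = 186/47.

186/47


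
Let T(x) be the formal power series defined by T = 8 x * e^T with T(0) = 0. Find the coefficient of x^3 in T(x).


Apply the Lagrange inversion formula: if T = 8 x * phi(T) with phi(t) = e^t, then
[x^n] T = 8^n * (1/n) [t^(n-1)] phi(t)^n = 8^n * (1/n) [t^(n-1)] e^(n t) = 8^n * (1/n) * n^(n-1) / (n-1)! = 8^n * n^(n-1) / n!.
When c = 1 this is the Cayley count of rooted labeled trees on n vertices, divided by n!.
For n = 3: 8^3 * 3^2 / 3! = 512 * 9/6 = 768.

768


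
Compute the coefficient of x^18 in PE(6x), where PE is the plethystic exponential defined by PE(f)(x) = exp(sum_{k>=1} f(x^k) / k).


With f(x) = 6x, the exponent is sum_{k>=1} 6 x^k / k = 6 * (-ln(1 - x)). Exponentiating:
PE(6x) = exp(-6 ln(1 - x)) = 1/(1 - x)^6.
By the negative binomial expansion, [x^n] 1/(1 - x)^6 = C(n + 5, 5).
For n = 18: C(23, 5) = 33649.

33649


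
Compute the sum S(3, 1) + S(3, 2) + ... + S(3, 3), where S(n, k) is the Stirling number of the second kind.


By definition, S(n, k) counts partitions of an n-set into exactly k nonempty blocks.
Computing row n = 3 for k = 1..3:
S(3, k): 1, 3, 1
Sum = 5. (This equals Bell_3 since the sum runs over all k.)

5


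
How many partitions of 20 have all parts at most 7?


Using the generating function (1-x)^(-1)(1-x^2)^(-1)...(1-x^7)^(-1),
the coefficient of x^20 counts these restricted partitions.
Result = 364

364


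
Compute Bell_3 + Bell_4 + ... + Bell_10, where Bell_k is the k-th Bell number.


Recall Bell_k counts set partitions of a k-set (with Bell_0 = 1 by convention).
Bell_3 through Bell_10: 5, 15, 52, 203, 877, 4140, 21147, 115975
Sum = 5 + 15 + 52 + 203 + 877 + 4140 + 21147 + 115975 = 142414.

142414


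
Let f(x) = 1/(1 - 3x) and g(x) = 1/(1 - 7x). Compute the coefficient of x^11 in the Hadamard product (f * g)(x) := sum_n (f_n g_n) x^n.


f has coefficients f_k = 3^k and g has coefficients g_k = 7^k, so the Hadamard product has coefficient (f*g)_k = 3^k * 7^k = 21^k.
For k = 11: 21^11 = 350277500542221.

350277500542221


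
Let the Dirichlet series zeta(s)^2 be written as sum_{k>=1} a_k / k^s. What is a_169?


The Dirichlet convolution of the constant function 1 with itself gives (1 * 1)(k) = sum_{d | k} 1 = d(k), the number of positive divisors of k.
Since zeta(s) = sum_{k>=1} 1/k^s, we have zeta(s)^2 = sum_{k>=1} d(k)/k^s, so a_k = d(k).
For k = 169: the divisors are 1, 13, 169.
Count = 3.

3


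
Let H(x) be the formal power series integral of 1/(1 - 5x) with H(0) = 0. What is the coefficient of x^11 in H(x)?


1/(1 - 5x) = sum_{k>=0} 5^k x^k. Integrating termwise with H(0) = 0:
H(x) = sum_{k>=0} 5^k x^(k+1) / (k+1) = sum_{m>=1} 5^(m-1) x^m / m.
For m = 11: 5^10/11 = 9765625/11 = 9765625/11.

9765625/11


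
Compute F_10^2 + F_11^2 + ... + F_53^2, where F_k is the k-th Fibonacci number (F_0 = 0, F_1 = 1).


There is a standard identity sum_{k=0}^{N} F_k^2 = F_N * F_{N+1} (proved inductively from the telescoping relation F_k^2 = F_k F_{k+1} - F_{k-1} F_k). Then
sum_{k=10}^{53} F_k^2 = F_53 F_54 - F_9 F_10.
Computing: F_53 = 53316291173, F_54 = 86267571272, F_9 = 34, F_10 = 55.
Sum = 53316291173 * 86267571272 - 34 * 55 = 4599466948725481980186.

4599466948725481980186


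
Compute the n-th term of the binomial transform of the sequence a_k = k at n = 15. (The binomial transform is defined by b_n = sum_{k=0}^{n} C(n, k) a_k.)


With a_k = k, b_n = sum_{k=0}^{n} C(n, k) k. Using k * C(n, k) = n * C(n-1, k-1) gives b_n = n * sum_{k>=1} C(n-1, k-1) = n * 2^(n-1).
For n = 15: 15 * 2^14 = 15 * 16384 = 245760.

245760


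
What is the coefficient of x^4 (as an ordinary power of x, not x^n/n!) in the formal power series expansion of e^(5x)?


The exponential series is e^y = sum_{k>=0} y^k / k!. Substituting y = 5x gives
e^(5x) = sum_{k>=0} 5^k x^k / k!.
So the coefficient of x^n is a^n/n! with a = 5, n = 4:
5^4 / 4! = 625/24 = 625/24

625/24


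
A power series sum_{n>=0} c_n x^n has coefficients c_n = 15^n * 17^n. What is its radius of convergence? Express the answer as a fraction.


By the root test (Cauchy-Hadamard), the radius is R = 1 / limsup_n |c_n|^(1/n).
Here |c_n|^(1/n) = (15^n * 17^n)^(1/n) = 15 * 17 = 255 for all n.
So R = 1/255 = 1/255.

1/255


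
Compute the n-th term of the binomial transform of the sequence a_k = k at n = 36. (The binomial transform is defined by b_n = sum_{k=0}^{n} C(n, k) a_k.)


With a_k = k, b_n = sum_{k=0}^{n} C(n, k) k. Using k * C(n, k) = n * C(n-1, k-1) gives b_n = n * sum_{k>=1} C(n-1, k-1) = n * 2^(n-1).
For n = 36: 36 * 2^35 = 36 * 34359738368 = 1236950581248.

1236950581248


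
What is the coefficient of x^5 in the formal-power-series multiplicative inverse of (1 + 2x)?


The inverse is 1/(1 + 2x). Apply the geometric identity 1/(1 - y) = sum_{k>=0} y^k with y = -2x:
1/(1 + 2x) = sum_{k>=0} (-2)^k x^k.
So the coefficient of x^5 is (-2)^5 = -32.

-32


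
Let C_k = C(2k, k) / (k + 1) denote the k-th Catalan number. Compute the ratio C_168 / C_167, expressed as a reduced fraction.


Using C_k = (2k)! / (k! (k+1)!), the ratio C_{k+1}/C_k simplifies to
C_{k+1}/C_k = [(2k+2)! / ((k+1)! (k+2)!)] * [k! (k+1)! / (2k)!]
 = (2k+2)(2k+1) / ((k+1)(k+2)) = 2(2k+1) / (k+2).
For k = 167: 2(2*167 + 1) / (167 + 2) = 670/169 = 670/169.

670/169


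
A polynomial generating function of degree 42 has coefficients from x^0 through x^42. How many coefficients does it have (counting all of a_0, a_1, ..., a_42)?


A polynomial of degree 42 takes the form a_0 + a_1 x + ... + a_42 x^42.
The number of coefficients is 42 + 1 = 43.

43


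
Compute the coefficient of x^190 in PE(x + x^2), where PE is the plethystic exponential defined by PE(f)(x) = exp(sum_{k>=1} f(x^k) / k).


With f(x) = x + x^2, the exponent is sum_{k>=1} (x^k + x^(2k)) / k = -ln(1 - x) - ln(1 - x^2). Exponentiating:
PE(x + x^2) = 1 / ((1 - x)(1 - x^2)).
This is the generating function for partitions of n into parts of size 1 or 2. The number of 2's can be any j in 0..95, and the rest are 1's, so
[x^190] = floor(190/2) + 1 = 96.

96


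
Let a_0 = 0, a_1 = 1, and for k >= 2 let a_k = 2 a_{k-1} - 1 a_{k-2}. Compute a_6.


Iterating the recurrence forward:
a_0 = 0
a_1 = 1
a_2 = 2*1 - 1*0 = 2
a_3 = 2*2 - 1*1 = 3
a_4 = 2*3 - 1*2 = 4
a_5 = 2*4 - 1*3 = 5
a_6 = 2*5 - 1*4 = 6
So a_6 = 6.

6


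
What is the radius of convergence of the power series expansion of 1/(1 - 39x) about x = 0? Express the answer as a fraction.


Expanding 1/(1 - 39x) = sum_{k>=0} 39^k x^k, the series converges when |39x| < 1, i.e., |x| < 1/39.
So the radius of convergence is 1/39 = 1/39.

1/39


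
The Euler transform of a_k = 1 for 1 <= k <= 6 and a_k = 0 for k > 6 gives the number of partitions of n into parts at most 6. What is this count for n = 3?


Partitions of 3 into parts at most 6:
Using generating function (1-x)^(-1)(1-x^2)^(-1)...(1-x^6)^(-1),
the coefficient of x^3 = 3

3


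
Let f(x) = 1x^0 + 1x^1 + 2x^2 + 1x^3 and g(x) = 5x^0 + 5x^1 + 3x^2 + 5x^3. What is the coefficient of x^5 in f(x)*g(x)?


Cauchy product at x^5:
2*5 + 1*3
= 13

13


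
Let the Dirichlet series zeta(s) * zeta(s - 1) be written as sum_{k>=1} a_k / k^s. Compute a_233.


Convolution gives a_k = sum_{d | k} d * 1 = sum_{d | k} d = sigma(k), the sum of positive divisors of k.
For k = 233, the divisors are 1, 233, so
sigma(233) = 1 + 233 = 234.

234


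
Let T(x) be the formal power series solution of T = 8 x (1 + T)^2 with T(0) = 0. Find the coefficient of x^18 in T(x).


Apply the Lagrange inversion formula: if T = 8 x * phi(T) with phi(t) = (1 + t)^2, then [x^n] T = 8^n * (1/n) [t^(n-1)] phi(t)^n = 8^n * (1/n) [t^(n-1)] (1 + t)^(2n) = 8^n * (1/n) C(2n, n-1).
Using the identity C(2n, n-1) = C(2n, n) * n / (n+1), the unscaled factor equals C(2n, n) / (n+1) = C_n, the n-th Catalan number.
For n = 18: C_18 = C(36, 18) / 19 = 9075135300/19 = 477638700.
With the 8^18 = 18014398509481984 factor, the coefficient is 18014398509481984 * 477638700 = 8604373885350912511180800.

8604373885350912511180800


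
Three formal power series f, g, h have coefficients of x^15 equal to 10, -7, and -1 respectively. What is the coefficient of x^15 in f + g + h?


Series addition is componentwise:
10 + -7 + -1
= 2

2


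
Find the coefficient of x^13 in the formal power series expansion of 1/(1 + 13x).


Write 1/(1 + c x) = 1/(1 - (-c) x) and apply the geometric-series identity
1/(1 - y) = sum_{k>=0} y^k to get 1/(1 + c x) = sum_{k>=0} (-c)^k x^k.
So the coefficient of x^k is (-c)^k = (-1)^k * c^k.
Here c = 13 and k = 13:
(-13)^13 = -1 * 302875106592253 = -302875106592253

-302875106592253


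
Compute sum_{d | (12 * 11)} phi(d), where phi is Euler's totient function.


First, 12 * 11 = 132. One classical identity is sum_{d | n} phi(d) = n (each k in [1, n] has a unique gcd with n, and among the k's with gcd(k, n) = n/d there are phi(d) of them). So the sum equals 132. We also verify directly:
Divisors of 132: 1, 2, 3, 4, 6, 11, 12, 22, 33, 44, 66, 132.
phi values: 1, 1, 2, 2, 2, 10, 4, 10, 20, 20, 20, 40.
Sum = 132.

132


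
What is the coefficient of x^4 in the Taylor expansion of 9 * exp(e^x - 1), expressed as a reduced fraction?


exp(e^x - 1) = sum_{k>=0} Bell_k x^k / k!, where Bell_k is the k-th Bell number.
So the coefficient of x^4 is 9 * Bell_4 / 4!.
Computing: Bell_4 = 15 and 4! = 24, giving
9 * 15/24 = 45/8.

45/8


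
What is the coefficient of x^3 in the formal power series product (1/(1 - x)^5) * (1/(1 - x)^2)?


Combine the factors: (1/(1 - x)^5) * (1/(1 - x)^2) = 1/(1 - x)^7.
Then use 1/(1 - x)^r = sum_{k>=0} C(k + r - 1, r - 1) x^k with r = 7 and k = 3:
C(9, 6) = 84.

84


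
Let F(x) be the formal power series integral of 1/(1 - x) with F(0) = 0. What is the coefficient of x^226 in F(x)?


1/(1 - x) = sum_{k>=0} x^k. Integrating termwise and using F(0) = 0 gives
F(x) = sum_{k>=0} x^(k+1) / (k+1) = sum_{m>=1} x^m / m = -ln(1 - x).
So the coefficient of x^226 is 1/226 = 1/226.

1/226


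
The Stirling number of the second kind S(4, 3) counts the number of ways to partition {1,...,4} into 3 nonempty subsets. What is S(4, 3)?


Using the explicit formula S(n,k) = (1/k!) sum_{j=0}^{k} (-1)^(k-j) C(k,j) j^n:
S(4, 3) = 6
Equivalently, S(n,k) is n! times the coefficient of x^n in the EGF (e^x - 1)^k / k!.

6


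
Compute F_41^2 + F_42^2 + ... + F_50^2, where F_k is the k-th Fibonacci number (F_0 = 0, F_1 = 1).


There is a standard identity sum_{k=0}^{N} F_k^2 = F_N * F_{N+1} (proved inductively from the telescoping relation F_k^2 = F_k F_{k+1} - F_{k-1} F_k). Then
sum_{k=41}^{50} F_k^2 = F_50 F_51 - F_40 F_41.
Computing: F_50 = 12586269025, F_51 = 20365011074, F_40 = 102334155, F_41 = 165580141.
Sum = 12586269025 * 20365011074 - 102334155 * 165580141 = 256302563570654166995.

256302563570654166995


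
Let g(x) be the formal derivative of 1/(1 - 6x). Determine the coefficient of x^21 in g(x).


Differentiate termwise: d/dx sum_{k>=0} 6^k x^k = sum_{k>=1} k 6^k x^(k-1) = sum_{j>=0} (j+1) 6^(j+1) x^j.
Equivalently, d/dx [1/(1 - 6x)] = 6/(1 - 6x)^2.
For j = 21: 22 * 6^22 = 22 * 131621703842267136 = 2895677484529876992.

2895677484529876992


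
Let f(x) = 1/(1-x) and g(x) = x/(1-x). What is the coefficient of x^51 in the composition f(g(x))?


First simplify the composition: f(g(x)) = 1/(1 - x/(1-x)) = (1-x)/((1-x) - x) = (1-x)/(1-2x).
Now extract the coefficient. Write (1-x)/(1-2x) = 1/(1-2x) - x/(1-2x).
The coefficient of x^n in 1/(1-2x) is 2^n, and in x/(1-2x) is 2^(n-1) (for n >= 1).
So the coefficient of x^51 is 2^51 - 2^50 = 2251799813685248 - 1125899906842624 = 1125899906842624.

1125899906842624


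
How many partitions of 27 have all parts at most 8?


Using the generating function (1-x)^(-1)(1-x^2)^(-1)...(1-x^8)^(-1),
the coefficient of x^27 counts these restricted partitions.
Result = 1527

1527


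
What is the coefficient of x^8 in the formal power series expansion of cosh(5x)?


The Maclaurin series is cosh(t) = sum_{m>=0} t^(2m) / (2m)!, so substituting t = 5x, only even powers of x are nonzero, with coefficient of x^(2m) equal to 5^(2m) / (2m)!.
For x^8 the coefficient is 5^8/8! = 390625/40320 = 78125/8064.

78125/8064


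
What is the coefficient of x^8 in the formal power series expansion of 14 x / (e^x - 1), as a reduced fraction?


The exponential generating function for Bernoulli numbers is
x / (e^x - 1) = sum_{k>=0} B_k x^k / k!.
So the coefficient of x^8 in 14 x / (e^x - 1) is 14 B_8 / 8!.
Computing: B_8 = -1/30, 8! = 40320, giving
14 * -1/30 / 40320 = -1/86400.

-1/86400


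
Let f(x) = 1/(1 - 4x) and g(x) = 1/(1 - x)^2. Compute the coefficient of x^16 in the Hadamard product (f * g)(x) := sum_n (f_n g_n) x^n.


f has coefficients f_k = 4^k. For g = 1/(1 - x)^2 the coefficient is g_k = C(k + 1, 1) = k + 1. The Hadamard coefficient is (f * g)_k = 4^k * (k + 1).
For k = 16: 4^16 * 17 = 4294967296 * 17 = 73014444032.

73014444032


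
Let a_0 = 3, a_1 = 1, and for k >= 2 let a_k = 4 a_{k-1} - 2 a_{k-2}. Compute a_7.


Iterating the recurrence forward:
a_0 = 3
a_1 = 1
a_2 = 4*1 - 2*3 = -2
a_3 = 4*-2 - 2*1 = -10
a_4 = 4*-10 - 2*-2 = -36
a_5 = 4*-36 - 2*-10 = -124
a_6 = 4*-124 - 2*-36 = -424
a_7 = 4*-424 - 2*-124 = -1448
So a_7 = -1448.

-1448


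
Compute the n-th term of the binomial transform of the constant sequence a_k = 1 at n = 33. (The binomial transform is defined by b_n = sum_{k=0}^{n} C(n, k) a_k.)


With a_k = 1 for all k, b_n = sum_{k=0}^{n} C(n, k) = 2^n by the binomial theorem.
For n = 33: 2^33 = 8589934592.

8589934592


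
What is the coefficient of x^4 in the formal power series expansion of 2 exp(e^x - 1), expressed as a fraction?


exp(e^x - 1) is the exponential generating function for the Bell numbers Bell_k: exp(e^x - 1) = sum_{k>=0} Bell_k x^k / k!.
So the coefficient of x^4 in 2 exp(e^x - 1) is 2 Bell_4 / 4!.
Computing: Bell_4 = 15 and 4! = 24, giving
2 * 15/24 = 5/4.

5/4


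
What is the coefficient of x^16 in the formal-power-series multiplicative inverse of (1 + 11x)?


The inverse is 1/(1 + 11x). Apply the geometric identity 1/(1 - y) = sum_{k>=0} y^k with y = -11x:
1/(1 + 11x) = sum_{k>=0} (-11)^k x^k.
So the coefficient of x^16 is (-11)^16 = 45949729863572161.

45949729863572161


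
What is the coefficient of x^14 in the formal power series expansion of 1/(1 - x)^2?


The expansion 1/(1 - x)^r = sum_{k>=0} C(k + r - 1, r - 1) x^k follows from the multiset / negative-binomial theorem (or from repeated differentiation of the geometric series).
For r = 2 and k = 14:
C(15, 1) = 1307674368000 / (1 * 87178291200) = 15.

15


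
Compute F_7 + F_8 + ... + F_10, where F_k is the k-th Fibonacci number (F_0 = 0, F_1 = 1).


Use the identity sum_{k=0}^{N} F_k = F_{N+2} - 1 (which follows from F_{k+2} - F_{k+1} = F_k). Then
sum_{k=7}^{10} F_k = (F_{12} - 1) - (F_{8} - 1) = F_{12} - F_{8}.
Computing: F_{12} = 144, F_{8} = 21, so
Sum = 144 - 21 = 123.

123


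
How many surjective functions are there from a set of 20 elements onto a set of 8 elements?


By inclusion-exclusion on which target elements are missed, the number of surjections from an n-set onto a k-set is
surj(n, k) = sum_{j=0}^{k} (-1)^j C(k, j) (k - j)^n.
Equivalently surj(n, k) = k! * S(n, k), where S(n, k) is the Stirling number of the second kind.
For n = 20, k = 8:
S(20, 8) = 15170932662679, so
surj = 8! * 15170932662679 = 40320 * 15170932662679 = 611692004959217280.

611692004959217280


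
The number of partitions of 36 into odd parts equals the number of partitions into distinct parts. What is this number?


Computing partitions of 36 into odd parts (1, 3, 5, ...):
Using the generating function prod_{k>=0} 1/(1-x^(2k+1)),
the count is 668

668


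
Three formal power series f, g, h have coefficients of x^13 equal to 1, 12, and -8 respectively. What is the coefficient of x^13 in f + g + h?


Series addition is componentwise:
1 + 12 + -8
= 5

5


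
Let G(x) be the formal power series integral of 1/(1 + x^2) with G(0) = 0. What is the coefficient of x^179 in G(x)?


1/(1 + x^2) = sum_{j>=0} (-1)^j x^(2j). Integrating termwise with G(0) = 0:
G(x) = sum_{j>=0} (-1)^j x^(2j+1) / (2j+1) = arctan(x).
Only odd powers are nonzero. For x^179 write 179 = 2*89 + 1, giving
(-1)^89 / 179 = -1/179 = -1/179.

-1/179


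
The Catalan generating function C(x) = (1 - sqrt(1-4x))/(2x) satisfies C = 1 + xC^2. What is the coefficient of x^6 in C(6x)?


Substituting x -> 6x scales the n-th coefficient by 6^n, so [x^6] C(6x) = 6^6 * C_6.
C_6 = C(2*6, 6)/(7) = 924/7 = 132.
So 6^6 * 132 = 46656 * 132 = 6158592.

6158592


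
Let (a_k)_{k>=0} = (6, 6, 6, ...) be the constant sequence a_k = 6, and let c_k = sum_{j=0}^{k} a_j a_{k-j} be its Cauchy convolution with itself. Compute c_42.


Since a_j = 6 for all j >= 0, the convolution sum becomes
c_k = sum_{j=0}^{k} 6 * 6 = 36 * (k + 1).
Equivalently, the generating function of (a_k) is 6/(1 - x) and its square is 36/(1 - x)^2 = sum_{k>=0} 36(k + 1) x^k.
For k = 42: 36 * 43 = 1548.

1548


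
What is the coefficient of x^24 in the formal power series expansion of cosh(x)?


The Maclaurin series is cosh(t) = sum_{m>=0} t^(2m) / (2m)!, so substituting t = x, only even powers of x are nonzero, with coefficient of x^(2m) equal to 1 / (2m)!.
For x^24 the coefficient is 1/24! = 1/620448401733239439360000 = 1/620448401733239439360000.

1/620448401733239439360000


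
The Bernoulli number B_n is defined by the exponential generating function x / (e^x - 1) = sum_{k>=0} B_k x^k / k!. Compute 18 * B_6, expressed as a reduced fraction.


Bernoulli numbers can also be computed recursively via B_0 = 1 and sum_{j=0}^{m} C(m+1, j) B_j = 0 for m >= 1. Odd-index Bernoulli numbers vanish for k >= 3.
Computing B_6 = 1/42, so 18 * B_6 = 18 * 1/42 = 3/7.

3/7


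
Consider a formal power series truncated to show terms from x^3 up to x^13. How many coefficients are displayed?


From x^3 to x^13 inclusive, the count is 13 - 3 + 1 = 11.

11


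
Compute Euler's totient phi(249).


phi(n) counts integers in [1, n] coprime to n. Using the multiplicative formula phi(n) = n * prod_{p | n} (1 - 1/p):
249 = 3 * 83, so
phi(249) = 249 * (1 - 1/3) * (1 - 1/83) = 164.

164


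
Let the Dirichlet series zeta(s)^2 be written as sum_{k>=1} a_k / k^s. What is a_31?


The Dirichlet convolution of the constant function 1 with itself gives (1 * 1)(k) = sum_{d | k} 1 = d(k), the number of positive divisors of k.
Since zeta(s) = sum_{k>=1} 1/k^s, we have zeta(s)^2 = sum_{k>=1} d(k)/k^s, so a_k = d(k).
For k = 31: the divisors are 1, 31.
Count = 2.

2


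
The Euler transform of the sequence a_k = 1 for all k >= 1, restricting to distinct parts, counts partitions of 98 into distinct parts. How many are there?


Partitions of 98 into distinct parts can be computed via generating function.
Product (1+x)(1+x^2)(1+x^3)...
The coefficient of x^98 = 376256

376256


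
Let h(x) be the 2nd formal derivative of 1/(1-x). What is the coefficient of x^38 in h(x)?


Differentiating 2 times: d^2/dx^2 [1/(1-x)] = 2!/(1-x)^3.
The expansion 1/(1-x)^3 = sum_{k>=0} C(k+2, 2) x^k, so the coefficient of x^n in 2!/(1-x)^3 is 2! * C(n+2, 2).
For n = 38: 2 * C(40, 2) = 2 * 780 = 1560

1560


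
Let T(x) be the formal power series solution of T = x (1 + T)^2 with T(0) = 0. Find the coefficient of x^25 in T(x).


Apply the Lagrange inversion formula: if T = x * phi(T) with phi(t) = (1 + t)^2, then [x^n] T = (1/n) [t^(n-1)] phi(t)^n = (1/n) [t^(n-1)] (1 + t)^(2n) = (1/n) C(2n, n-1).
Using the identity C(2n, n-1) = C(2n, n) * n / (n+1), the unscaled factor equals C(2n, n) / (n+1) = C_n, the n-th Catalan number.
For n = 25: C_25 = C(50, 25) / 26 = 126410606437752/26 = 4861946401452 = 4861946401452.

4861946401452


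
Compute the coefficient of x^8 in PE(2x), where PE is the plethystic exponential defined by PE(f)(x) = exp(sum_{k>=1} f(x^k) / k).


With f(x) = 2x, the exponent is sum_{k>=1} 2 x^k / k = 2 * (-ln(1 - x)). Exponentiating:
PE(2x) = exp(-2 ln(1 - x)) = 1/(1 - x)^2.
By the negative binomial expansion, [x^n] 1/(1 - x)^2 = C(n + 1, 1).
For n = 8: C(9, 1) = 9.

9


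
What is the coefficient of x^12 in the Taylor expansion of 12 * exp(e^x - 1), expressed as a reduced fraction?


exp(e^x - 1) = sum_{k>=0} Bell_k x^k / k!, where Bell_k is the k-th Bell number.
So the coefficient of x^12 is 12 * Bell_12 / 12!.
Computing: Bell_12 = 4213597 and 12! = 479001600, giving
12 * 4213597/479001600 = 4213597/39916800.

4213597/39916800


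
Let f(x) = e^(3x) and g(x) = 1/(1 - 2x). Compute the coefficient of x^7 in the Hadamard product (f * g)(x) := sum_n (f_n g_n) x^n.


Expanding: f_k = 3^k/k! (from e^(3x)) and g_k = 2^k (from 1/(1 - 2x)). So the Hadamard coefficient (f * g)_k = 3^k 2^k / k! = (6)^k / k!.
For k = 7: 6^7/7! = 279936/5040 = 1944/35.

1944/35


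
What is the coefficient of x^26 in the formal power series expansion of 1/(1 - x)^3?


The negative binomial / multiset identity is
1/(1 - x)^r = sum_{k>=0} C(k + r - 1, r - 1) x^k.
Here r = 3 and k = 26, so the coefficient is
C(26 + 2, 2) = C(28, 2)
= 378

378


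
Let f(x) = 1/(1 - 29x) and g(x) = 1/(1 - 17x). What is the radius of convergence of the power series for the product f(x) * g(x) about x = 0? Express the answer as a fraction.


The radius of 1/(1 - 29x) is 1/29 (nearest singularity at x = 1/29), and the radius of 1/(1 - 17x) is 1/17.
The product f(x)*g(x) = 1/((1 - 29x)(1 - 17x)) has singularities at both 1/29 and 1/17, so its radius of convergence is the distance to the nearest one:
min(1/29, 1/17) = 1/29.

1/29


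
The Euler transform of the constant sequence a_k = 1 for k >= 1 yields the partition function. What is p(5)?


The Euler transform converts the sequence a_k = 1 into the number of integer partitions.
Using the recurrence or dynamic programming:
p(5) = 7

7


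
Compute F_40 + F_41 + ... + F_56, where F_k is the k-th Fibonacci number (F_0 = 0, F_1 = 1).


Use the identity sum_{k=0}^{N} F_k = F_{N+2} - 1 (which follows from F_{k+2} - F_{k+1} = F_k). Then
sum_{k=40}^{56} F_k = (F_{58} - 1) - (F_{41} - 1) = F_{58} - F_{41}.
Computing: F_{58} = 591286729879, F_{41} = 165580141, so
Sum = 591286729879 - 165580141 = 591121149738.

591121149738


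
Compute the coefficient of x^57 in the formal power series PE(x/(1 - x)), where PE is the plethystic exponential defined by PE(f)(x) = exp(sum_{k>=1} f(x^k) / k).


For f(x) = x/(1 - x) we have
sum_{k>=1} f(x^k) / k = sum_{k>=1} (1/k) * x^k / (1 - x^k) = sum_{k, m >= 1} x^(k m) / k,
which after exponentiating simplifies to
PE(x/(1 - x)) = prod_{k>=1} 1 / (1 - x^k).
This is the generating function for the partition function p(n), so the coefficient of x^57 is p(57).
Computing p(57) by dynamic programming over parts 1, 2, ..., 57: p(57) = 614154.

614154


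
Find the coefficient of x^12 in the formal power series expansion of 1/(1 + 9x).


Write 1/(1 + c x) = 1/(1 - (-c) x) and apply the geometric-series identity
1/(1 - y) = sum_{k>=0} y^k to get 1/(1 + c x) = sum_{k>=0} (-c)^k x^k.
So the coefficient of x^k is (-c)^k = (-1)^k * c^k.
Here c = 9 and k = 12:
(-9)^12 = 1 * 282429536481 = 282429536481

282429536481


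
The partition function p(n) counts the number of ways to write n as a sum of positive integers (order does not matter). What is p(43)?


Using the generating function prod_{k>=1} 1/(1-x^k), we compute p(43).
By dynamic programming over parts 1 through 43:
p(43) = 63261

63261


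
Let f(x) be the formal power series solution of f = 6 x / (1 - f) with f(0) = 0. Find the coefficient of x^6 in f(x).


Apply Lagrange inversion: f = 6 x * phi(f) with phi(t) = 1/(1 - t), so
[x^n] f = 6^n * (1/n) [t^(n-1)] phi(t)^n = 6^n * (1/n) [t^(n-1)] (1 - t)^(-n) = 6^n * (1/n) C(2n - 2, n - 1) = 6^n * C_{n-1}.
For n = 6: C_5 = C(10, 5) / 6 = 252/6 = 42.
With the 6^6 = 46656 factor, the coefficient is 46656 * 42 = 1959552.

1959552


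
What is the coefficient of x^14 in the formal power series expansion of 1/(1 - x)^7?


The expansion 1/(1 - x)^r = sum_{k>=0} C(k + r - 1, r - 1) x^k follows from the multiset / negative-binomial theorem (or from repeated differentiation of the geometric series).
For r = 7 and k = 14:
C(20, 6) = 2432902008176640000 / (720 * 87178291200) = 38760.

38760


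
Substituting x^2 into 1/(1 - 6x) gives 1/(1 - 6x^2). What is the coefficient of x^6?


The coefficient of x^(2m) in 1/(1 - 6x^2) is 6^m.
With n = 6 = 2*3, the coefficient is 6^3 = 216.

216


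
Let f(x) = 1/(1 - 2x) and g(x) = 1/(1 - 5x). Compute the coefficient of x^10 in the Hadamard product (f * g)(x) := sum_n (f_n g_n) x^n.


f has coefficients f_k = 2^k and g has coefficients g_k = 5^k, so the Hadamard product has coefficient (f*g)_k = 2^k * 5^k = 10^k.
For k = 10: 10^10 = 10000000000.

10000000000


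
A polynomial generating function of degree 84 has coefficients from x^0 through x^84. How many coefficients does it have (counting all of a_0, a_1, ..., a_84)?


A polynomial of degree 84 takes the form a_0 + a_1 x + ... + a_84 x^84.
The number of coefficients is 84 + 1 = 85.

85


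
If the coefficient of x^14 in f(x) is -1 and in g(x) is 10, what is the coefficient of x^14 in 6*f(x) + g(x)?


Scalar multiplication scales coefficients: 6 * -1 = -6.
Then add the g coefficient: -6 + 10
= 4

4


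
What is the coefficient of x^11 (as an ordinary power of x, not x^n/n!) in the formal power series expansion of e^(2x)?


The exponential series is e^y = sum_{k>=0} y^k / k!. Substituting y = 2x gives
e^(2x) = sum_{k>=0} 2^k x^k / k!.
So the coefficient of x^n is a^n/n! with a = 2, n = 11:
2^11 / 11! = 2048/39916800 = 8/155925

8/155925


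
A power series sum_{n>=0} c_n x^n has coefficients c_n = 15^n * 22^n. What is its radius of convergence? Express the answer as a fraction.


By the root test (Cauchy-Hadamard), the radius is R = 1 / limsup_n |c_n|^(1/n).
Here |c_n|^(1/n) = (15^n * 22^n)^(1/n) = 15 * 22 = 330 for all n.
So R = 1/330 = 1/330.

1/330


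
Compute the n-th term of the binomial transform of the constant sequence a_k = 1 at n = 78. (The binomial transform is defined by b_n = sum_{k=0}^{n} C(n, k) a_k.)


With a_k = 1 for all k, b_n = sum_{k=0}^{n} C(n, k) = 2^n by the binomial theorem.
For n = 78: 2^78 = 302231454903657293676544.

302231454903657293676544


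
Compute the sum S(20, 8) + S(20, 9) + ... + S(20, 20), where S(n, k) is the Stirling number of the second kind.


By definition, S(n, k) counts partitions of an n-set into exactly k nonempty blocks.
Computing row n = 20 for k = 8..20:
S(20, k): 15170932662679, 12011282644725, 5917584964655, 1900842429486, 411016633391, 61068660380, 6302524580, 452329200, 22350954, 741285, 15675, 190, 1
Sum = 35479505957201.

35479505957201


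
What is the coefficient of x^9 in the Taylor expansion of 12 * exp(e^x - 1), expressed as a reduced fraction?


exp(e^x - 1) = sum_{k>=0} Bell_k x^k / k!, where Bell_k is the k-th Bell number.
So the coefficient of x^9 is 12 * Bell_9 / 9!.
Computing: Bell_9 = 21147 and 9! = 362880, giving
12 * 21147/362880 = 1007/1440.

1007/1440


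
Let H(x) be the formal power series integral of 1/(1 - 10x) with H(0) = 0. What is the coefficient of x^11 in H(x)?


1/(1 - 10x) = sum_{k>=0} 10^k x^k. Integrating termwise with H(0) = 0:
H(x) = sum_{k>=0} 10^k x^(k+1) / (k+1) = sum_{m>=1} 10^(m-1) x^m / m.
For m = 11: 10^10/11 = 10000000000/11 = 10000000000/11.

10000000000/11


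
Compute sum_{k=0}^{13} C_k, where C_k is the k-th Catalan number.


C_0 through C_13: 1, 1, 2, 5, 14, 42, 132, 429, 1430, 4862, 16796, 58786, 208012, 742900
Sum = 1 + 1 + 2 + 5 + 14 + 42 + 132 + 429 + 1430 + 4862 + 16796 + 58786 + 208012 + 742900
= 1033412

1033412


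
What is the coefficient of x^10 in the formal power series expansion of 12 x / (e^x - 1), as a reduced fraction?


The exponential generating function for Bernoulli numbers is
x / (e^x - 1) = sum_{k>=0} B_k x^k / k!.
So the coefficient of x^10 in 12 x / (e^x - 1) is 12 B_10 / 10!.
Computing: B_10 = 5/66, 10! = 3628800, giving
12 * 5/66 / 3628800 = 1/3991680.

1/3991680


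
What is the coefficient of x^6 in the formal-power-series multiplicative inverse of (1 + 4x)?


The inverse is 1/(1 + 4x). Apply the geometric identity 1/(1 - y) = sum_{k>=0} y^k with y = -4x:
1/(1 + 4x) = sum_{k>=0} (-4)^k x^k.
So the coefficient of x^6 is (-4)^6 = 4096.

4096


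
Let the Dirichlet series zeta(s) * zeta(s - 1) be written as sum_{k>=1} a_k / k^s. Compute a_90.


Convolution gives a_k = sum_{d | k} d * 1 = sum_{d | k} d = sigma(k), the sum of positive divisors of k.
For k = 90, the divisors are 1, 2, 3, 5, 6, 9, 10, 15, 18, 30, 45, 90, so
sigma(90) = 1 + 2 + 3 + 5 + 6 + 9 + 10 + 15 + 18 + 30 + 45 + 90 = 234.

234


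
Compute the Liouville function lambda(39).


The Liouville function is lambda(k) = (-1)^Omega(k), where Omega(k) counts the prime factors of k with multiplicity.
Factoring: 39 = 3 * 13, so Omega(39) = 2.
lambda(39) = (-1)^2 = 1.

1


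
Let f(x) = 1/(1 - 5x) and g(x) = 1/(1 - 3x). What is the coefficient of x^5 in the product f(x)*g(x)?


The coefficient of x^n in f*g is the Cauchy product: sum_{k=0}^{n} a^k * b^(n-k).
With a=5, b=3, n=5:
sum_{k=0}^{5} 5^k * 3^(5-k)
= 7448

7448


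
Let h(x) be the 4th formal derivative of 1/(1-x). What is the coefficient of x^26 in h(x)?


Differentiating 4 times: d^4/dx^4 [1/(1-x)] = 4!/(1-x)^5.
The expansion 1/(1-x)^5 = sum_{k>=0} C(k+4, 4) x^k, so the coefficient of x^n in 4!/(1-x)^5 is 4! * C(n+4, 4).
For n = 26: 24 * C(30, 4) = 24 * 27405 = 657720

657720
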